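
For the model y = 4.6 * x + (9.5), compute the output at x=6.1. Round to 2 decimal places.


y = 4.6 * 6.1 + (9.5)
= 28.06 + (9.5)
= 37.56

37.56


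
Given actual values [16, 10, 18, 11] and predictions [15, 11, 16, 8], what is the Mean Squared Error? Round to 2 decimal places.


Differences: [1, -1, 2, 3]
Squared errors: [1, 1, 4, 9]
Sum of squared errors = 15
MSE = 15 / 4 = 3.75

3.75


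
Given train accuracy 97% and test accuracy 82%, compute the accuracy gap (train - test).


Gap = train_accuracy - test_accuracy
= 97 - 82
= 15%
This gap suggests the model is overfitting.

15


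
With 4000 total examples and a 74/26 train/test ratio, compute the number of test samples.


Train samples = 4000 * 74% = 2960
Test samples = 4000 - 2960
= 1040

1040


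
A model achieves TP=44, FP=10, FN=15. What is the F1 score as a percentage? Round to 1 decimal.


Precision = TP / (TP + FP) = 44 / 54 = 0.8148
Recall = TP / (TP + FN) = 44 / 59 = 0.7458
F1 = 2 * P * R / (P + R)
= 2 * 0.8148 * 0.7458 / (0.8148 + 0.7458)
= 1.2153 / 1.5606
= 0.7788
As percentage: 77.9%

77.9


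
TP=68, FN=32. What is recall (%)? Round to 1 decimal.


Recall = TP / (TP + FN) * 100
= 68 / (68 + 32)
= 68 / 100
= 0.68
= 68.0%

68.0


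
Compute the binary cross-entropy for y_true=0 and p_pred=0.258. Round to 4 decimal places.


For y=0: Loss = -log(1-p)
= -log(1 - 0.258)
= -log(0.742)
= -(-0.2984)
= 0.2984

0.2984


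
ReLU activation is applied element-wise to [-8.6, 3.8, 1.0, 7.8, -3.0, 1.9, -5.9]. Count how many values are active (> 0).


ReLU(x) = max(0, x) for each element:
ReLU(-8.6) = 0
ReLU(3.8) = 3.8
ReLU(1.0) = 1.0
ReLU(7.8) = 7.8
ReLU(-3.0) = 0
ReLU(1.9) = 1.9
ReLU(-5.9) = 0
Active neurons (>0): 4

4


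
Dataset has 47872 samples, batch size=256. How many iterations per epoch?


Iterations per epoch = dataset_size / batch_size
= 47872 / 256
= 187

187


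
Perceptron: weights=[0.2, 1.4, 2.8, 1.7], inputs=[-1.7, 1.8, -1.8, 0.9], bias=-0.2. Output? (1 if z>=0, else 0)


z = w . x + b
= 0.2*-1.7 + 1.4*1.8 + 2.8*-1.8 + 1.7*0.9 + -0.2
= -0.34 + 2.52 + -5.04 + 1.53 + -0.2
= -1.33 + -0.2
= -1.53
Since z = -1.53 < 0, output = 0

0


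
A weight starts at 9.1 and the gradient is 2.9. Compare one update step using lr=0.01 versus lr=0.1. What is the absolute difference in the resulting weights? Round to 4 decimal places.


With lr=0.01: w_new = 9.1 - 0.01 * 2.9 = 9.071
With lr=0.1: w_new = 9.1 - 0.1 * 2.9 = 8.81
Absolute difference = |9.071 - 8.81|
= 0.2610

0.2610


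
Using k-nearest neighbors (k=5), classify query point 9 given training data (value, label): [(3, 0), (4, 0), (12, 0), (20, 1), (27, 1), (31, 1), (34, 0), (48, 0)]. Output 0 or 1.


Distances from query 9:
Point 12 (class 0): distance = 3
Point 4 (class 0): distance = 5
Point 3 (class 0): distance = 6
Point 20 (class 1): distance = 11
Point 27 (class 1): distance = 18
K=5 nearest neighbors: classes = [0, 0, 0, 1, 1]
Votes for class 1: 2 / 5
Majority vote => class 0

0


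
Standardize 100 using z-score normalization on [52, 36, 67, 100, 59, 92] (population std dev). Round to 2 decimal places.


Mean = (52 + 36 + 67 + 100 + 59 + 92) / 6 = 67.6667
Variance = sum((x_i - mean)^2) / n = 493.5556
Std = sqrt(493.5556) = 22.2161
Z = (x - mean) / std
= (100 - 67.6667) / 22.2161
= 32.3333 / 22.2161
= 1.46

1.46


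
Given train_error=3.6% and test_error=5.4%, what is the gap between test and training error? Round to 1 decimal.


Generalization gap = test_error - train_error
= 5.4 - 3.6
= 1.8%
A small gap suggests good generalization.

1.8


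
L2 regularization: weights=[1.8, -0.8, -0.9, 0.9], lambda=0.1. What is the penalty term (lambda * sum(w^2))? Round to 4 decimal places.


Squaring each weight:
1.8^2 = 3.24
(-0.8)^2 = 0.64
(-0.9)^2 = 0.81
0.9^2 = 0.81
Sum of squares = 5.5
Penalty = 0.1 * 5.5 = 0.5500

0.5500


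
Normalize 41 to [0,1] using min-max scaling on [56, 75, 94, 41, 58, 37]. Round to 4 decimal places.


Min = 37, Max = 94
Range = 94 - 37 = 57
Scaled = (x - min) / (max - min)
= (41 - 37) / 57
= 4 / 57
= 0.0702

0.0702


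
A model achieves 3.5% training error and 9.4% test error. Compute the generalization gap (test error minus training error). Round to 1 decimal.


Generalization gap = test_error - train_error
= 9.4 - 3.5
= 5.9%
A moderate gap.

5.9


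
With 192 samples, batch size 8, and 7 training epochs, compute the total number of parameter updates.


Iterations per epoch = 192 / 8 = 24
Total updates = iterations_per_epoch * epochs
= 24 * 7
= 168

168


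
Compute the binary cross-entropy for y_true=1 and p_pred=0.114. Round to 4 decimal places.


For y=1: Loss = -log(p)
= -log(0.114)
= -(-2.1716)
= 2.1716

2.1716


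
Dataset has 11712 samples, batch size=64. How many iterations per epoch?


Iterations per epoch = dataset_size / batch_size
= 11712 / 64
= 183

183


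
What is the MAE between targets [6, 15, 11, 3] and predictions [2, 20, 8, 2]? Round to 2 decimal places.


Absolute errors: [4, 5, 3, 1]
Sum of absolute errors = 13
MAE = 13 / 4 = 3.25

3.25


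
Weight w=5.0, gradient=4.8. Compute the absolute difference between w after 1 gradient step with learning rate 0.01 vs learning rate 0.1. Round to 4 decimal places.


With lr=0.01: w_new = 5.0 - 0.01 * 4.8 = 4.952
With lr=0.1: w_new = 5.0 - 0.1 * 4.8 = 4.52
Absolute difference = |4.952 - 4.52|
= 0.4320

0.4320


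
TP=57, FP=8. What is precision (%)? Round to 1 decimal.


Precision = TP / (TP + FP) * 100
= 57 / (57 + 8)
= 57 / 65
= 0.8769
= 87.7%

87.7


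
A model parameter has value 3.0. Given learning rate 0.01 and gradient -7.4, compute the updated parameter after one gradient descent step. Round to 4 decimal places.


w_new = w_old - lr * gradient
= 3.0 - 0.01 * -7.4
= 3.0 - (-0.074)
= 3.0740

3.0740


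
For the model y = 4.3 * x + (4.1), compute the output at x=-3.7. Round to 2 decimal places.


y = 4.3 * -3.7 + (4.1)
= -15.91 + (4.1)
= -11.81

-11.81


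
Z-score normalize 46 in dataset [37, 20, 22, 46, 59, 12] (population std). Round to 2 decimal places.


Mean = (37 + 20 + 22 + 46 + 59 + 12) / 6 = 32.6667
Variance = sum((x_i - mean)^2) / n = 265.2222
Std = sqrt(265.2222) = 16.2856
Z = (x - mean) / std
= (46 - 32.6667) / 16.2856
= 13.3333 / 16.2856
= 0.82

0.82


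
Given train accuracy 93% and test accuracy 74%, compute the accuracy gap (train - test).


Gap = train_accuracy - test_accuracy
= 93 - 74
= 19%
This gap suggests the model is overfitting.

19


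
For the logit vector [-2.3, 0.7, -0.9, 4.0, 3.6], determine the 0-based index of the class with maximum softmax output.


Softmax is a monotonic transformation, so it preserves the argmax.
We need to find the index of the maximum logit.
Index 0: -2.3
Index 1: 0.7
Index 2: -0.9
Index 3: 4.0
Index 4: 3.6
Maximum logit = 4.0 at index 3

3


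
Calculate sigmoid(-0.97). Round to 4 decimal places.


sigmoid(z) = 1 / (1 + exp(-z))
exp(-(-0.97)) = exp(0.97) = 2.6379
1 + 2.6379 = 3.6379
1 / 3.6379 = 0.2749

0.2749


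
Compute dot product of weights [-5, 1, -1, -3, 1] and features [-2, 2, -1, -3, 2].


Element-wise products:
-5 * -2 = 10
1 * 2 = 2
-1 * -1 = 1
-3 * -3 = 9
1 * 2 = 2
Sum = 10 + 2 + 1 + 9 + 2
= 24

24


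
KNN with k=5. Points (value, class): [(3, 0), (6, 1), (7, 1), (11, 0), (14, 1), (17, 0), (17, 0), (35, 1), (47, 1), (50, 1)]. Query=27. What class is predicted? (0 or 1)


Distances from query 27:
Point 35 (class 1): distance = 8
Point 17 (class 0): distance = 10
Point 17 (class 0): distance = 10
Point 14 (class 1): distance = 13
Point 11 (class 0): distance = 16
K=5 nearest neighbors: classes = [1, 0, 0, 1, 0]
Votes for class 1: 2 / 5
Majority vote => class 0

0


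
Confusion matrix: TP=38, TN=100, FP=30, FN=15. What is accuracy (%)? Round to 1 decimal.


Accuracy = (TP + TN) / (TP + TN + FP + FN) * 100
= (38 + 100) / (38 + 100 + 30 + 15)
= 138 / 183
= 0.7541
= 75.4%

75.4


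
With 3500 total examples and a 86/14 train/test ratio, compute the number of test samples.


Train samples = 3500 * 86% = 3010
Test samples = 3500 - 3010
= 490

490


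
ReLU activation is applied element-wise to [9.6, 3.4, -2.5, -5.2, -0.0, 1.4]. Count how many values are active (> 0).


ReLU(x) = max(0, x) for each element:
ReLU(9.6) = 9.6
ReLU(3.4) = 3.4
ReLU(-2.5) = 0
ReLU(-5.2) = 0
ReLU(-0.0) = 0
ReLU(1.4) = 1.4
Active neurons (>0): 3

3


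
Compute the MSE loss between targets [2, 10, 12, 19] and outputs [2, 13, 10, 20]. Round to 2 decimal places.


Differences: [0, -3, 2, -1]
Squared errors: [0, 9, 4, 1]
Sum of squared errors = 14
MSE = 14 / 4 = 3.50

3.50


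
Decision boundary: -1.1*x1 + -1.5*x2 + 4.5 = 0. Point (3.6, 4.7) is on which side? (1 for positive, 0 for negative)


Compute -1.1 * 3.6 + -1.5 * 4.7 + 4.5
= -3.96 + -7.05 + 4.5
= -6.51
Since -6.51 < 0, the point is on the negative side.

0


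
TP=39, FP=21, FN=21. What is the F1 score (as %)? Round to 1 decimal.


Precision = TP / (TP + FP) = 39 / 60 = 0.65
Recall = TP / (TP + FN) = 39 / 60 = 0.65
F1 = 2 * P * R / (P + R)
= 2 * 0.65 * 0.65 / (0.65 + 0.65)
= 0.845 / 1.3
= 0.65
As percentage: 65.0%

65.0


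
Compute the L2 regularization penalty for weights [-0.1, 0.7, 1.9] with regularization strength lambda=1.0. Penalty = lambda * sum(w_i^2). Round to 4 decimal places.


Squaring each weight:
(-0.1)^2 = 0.01
0.7^2 = 0.49
1.9^2 = 3.61
Sum of squares = 4.11
Penalty = 1.0 * 4.11 = 4.1100

4.1100


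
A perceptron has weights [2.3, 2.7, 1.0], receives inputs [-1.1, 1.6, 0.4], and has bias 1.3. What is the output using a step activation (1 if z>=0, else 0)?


z = w . x + b
= 2.3*-1.1 + 2.7*1.6 + 1.0*0.4 + 1.3
= -2.53 + 4.32 + 0.4 + 1.3
= 2.19 + 1.3
= 3.49
Since z = 3.49 >= 0, output = 1

1


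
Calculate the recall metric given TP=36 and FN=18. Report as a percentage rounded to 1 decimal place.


Recall = TP / (TP + FN) * 100
= 36 / (36 + 18)
= 36 / 54
= 0.6667
= 66.7%

66.7


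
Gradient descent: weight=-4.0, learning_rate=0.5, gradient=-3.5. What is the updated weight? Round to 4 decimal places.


w_new = w_old - lr * gradient
= -4.0 - 0.5 * -3.5
= -4.0 - (-1.75)
= -2.2500

-2.2500


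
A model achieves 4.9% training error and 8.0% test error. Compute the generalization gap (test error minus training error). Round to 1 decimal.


Generalization gap = test_error - train_error
= 8.0 - 4.9
= 3.1%
A moderate gap.

3.1


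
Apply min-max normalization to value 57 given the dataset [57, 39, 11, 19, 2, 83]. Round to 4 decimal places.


Min = 2, Max = 83
Range = 83 - 2 = 81
Scaled = (x - min) / (max - min)
= (57 - 2) / 81
= 55 / 81
= 0.6790

0.6790


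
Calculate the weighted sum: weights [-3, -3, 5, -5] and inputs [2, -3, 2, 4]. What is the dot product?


Element-wise products:
-3 * 2 = -6
-3 * -3 = 9
5 * 2 = 10
-5 * 4 = -20
Sum = -6 + 9 + 10 + -20
= -7

-7


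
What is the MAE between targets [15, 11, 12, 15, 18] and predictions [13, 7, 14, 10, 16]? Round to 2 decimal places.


Absolute errors: [2, 4, 2, 5, 2]
Sum of absolute errors = 15
MAE = 15 / 5 = 3.00

3.00


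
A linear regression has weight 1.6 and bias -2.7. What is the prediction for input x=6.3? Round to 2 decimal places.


y = 1.6 * 6.3 + (-2.7)
= 10.08 + (-2.7)
= 7.38

7.38


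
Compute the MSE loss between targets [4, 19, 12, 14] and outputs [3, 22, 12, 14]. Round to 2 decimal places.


Differences: [1, -3, 0, 0]
Squared errors: [1, 9, 0, 0]
Sum of squared errors = 10
MSE = 10 / 4 = 2.50

2.50


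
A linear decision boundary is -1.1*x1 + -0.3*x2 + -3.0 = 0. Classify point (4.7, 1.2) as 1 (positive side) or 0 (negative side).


Compute -1.1 * 4.7 + -0.3 * 1.2 + -3.0
= -5.17 + -0.36 + -3.0
= -8.53
Since -8.53 < 0, the point is on the negative side.

0


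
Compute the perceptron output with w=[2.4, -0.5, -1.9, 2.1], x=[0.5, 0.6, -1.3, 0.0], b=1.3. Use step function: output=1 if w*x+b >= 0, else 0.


z = w . x + b
= 2.4*0.5 + -0.5*0.6 + -1.9*-1.3 + 2.1*0.0 + 1.3
= 1.2 + -0.3 + 2.47 + 0.0 + 1.3
= 3.37 + 1.3
= 4.67
Since z = 4.67 >= 0, output = 1

1


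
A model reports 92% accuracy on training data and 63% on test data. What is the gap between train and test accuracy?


Gap = train_accuracy - test_accuracy
= 92 - 63
= 29%
This large gap strongly indicates overfitting.

29


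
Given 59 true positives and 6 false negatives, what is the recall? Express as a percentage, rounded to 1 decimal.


Recall = TP / (TP + FN) * 100
= 59 / (59 + 6)
= 59 / 65
= 0.9077
= 90.8%

90.8


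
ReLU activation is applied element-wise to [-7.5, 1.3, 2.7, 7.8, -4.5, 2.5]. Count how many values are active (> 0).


ReLU(x) = max(0, x) for each element:
ReLU(-7.5) = 0
ReLU(1.3) = 1.3
ReLU(2.7) = 2.7
ReLU(7.8) = 7.8
ReLU(-4.5) = 0
ReLU(2.5) = 2.5
Active neurons (>0): 4

4


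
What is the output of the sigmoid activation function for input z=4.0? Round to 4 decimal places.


sigmoid(z) = 1 / (1 + exp(-z))
exp(-(4.0)) = exp(-4.0) = 0.0183
1 + 0.0183 = 1.0183
1 / 1.0183 = 0.9820

0.9820


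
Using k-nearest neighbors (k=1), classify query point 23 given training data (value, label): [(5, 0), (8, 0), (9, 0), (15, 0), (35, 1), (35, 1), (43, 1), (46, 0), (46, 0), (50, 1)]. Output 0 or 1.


Distances from query 23:
Point 15 (class 0): distance = 8
K=1 nearest neighbors: classes = [0]
Votes for class 1: 0 / 1
Majority vote => class 0

0


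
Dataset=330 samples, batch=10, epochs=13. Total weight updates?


Iterations per epoch = 330 / 10 = 33
Total updates = iterations_per_epoch * epochs
= 33 * 13
= 429

429


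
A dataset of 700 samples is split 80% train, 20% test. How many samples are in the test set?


Train samples = 700 * 80% = 560
Test samples = 700 - 560
= 140

140


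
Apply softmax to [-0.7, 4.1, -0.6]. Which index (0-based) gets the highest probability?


Softmax is a monotonic transformation, so it preserves the argmax.
We need to find the index of the maximum logit.
Index 0: -0.7
Index 1: 4.1
Index 2: -0.6
Maximum logit = 4.1 at index 1

1


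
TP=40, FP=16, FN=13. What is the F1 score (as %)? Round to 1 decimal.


Precision = TP / (TP + FP) = 40 / 56 = 0.7143
Recall = TP / (TP + FN) = 40 / 53 = 0.7547
F1 = 2 * P * R / (P + R)
= 2 * 0.7143 * 0.7547 / (0.7143 + 0.7547)
= 1.0782 / 1.469
= 0.7339
As percentage: 73.4%

73.4


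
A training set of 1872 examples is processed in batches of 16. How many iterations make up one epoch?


Iterations per epoch = dataset_size / batch_size
= 1872 / 16
= 117

117


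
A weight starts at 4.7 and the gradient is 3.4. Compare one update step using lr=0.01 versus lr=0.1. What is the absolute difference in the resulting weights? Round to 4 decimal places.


With lr=0.01: w_new = 4.7 - 0.01 * 3.4 = 4.666
With lr=0.1: w_new = 4.7 - 0.1 * 3.4 = 4.36
Absolute difference = |4.666 - 4.36|
= 0.3060

0.3060


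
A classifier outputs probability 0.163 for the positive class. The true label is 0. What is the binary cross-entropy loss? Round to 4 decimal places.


For y=0: Loss = -log(1-p)
= -log(1 - 0.163)
= -log(0.837)
= -(-0.1779)
= 0.1779

0.1779


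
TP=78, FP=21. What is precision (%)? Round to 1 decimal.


Precision = TP / (TP + FP) * 100
= 78 / (78 + 21)
= 78 / 99
= 0.7879
= 78.8%

78.8


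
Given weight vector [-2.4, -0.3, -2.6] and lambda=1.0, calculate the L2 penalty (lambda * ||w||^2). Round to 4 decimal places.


Squaring each weight:
(-2.4)^2 = 5.76
(-0.3)^2 = 0.09
(-2.6)^2 = 6.76
Sum of squares = 12.61
Penalty = 1.0 * 12.61 = 12.6100

12.6100


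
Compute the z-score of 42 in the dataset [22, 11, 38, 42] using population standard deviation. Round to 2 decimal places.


Mean = (22 + 11 + 38 + 42) / 4 = 28.25
Variance = sum((x_i - mean)^2) / n = 155.1875
Std = sqrt(155.1875) = 12.4574
Z = (x - mean) / std
= (42 - 28.25) / 12.4574
= 13.75 / 12.4574
= 1.10

1.10


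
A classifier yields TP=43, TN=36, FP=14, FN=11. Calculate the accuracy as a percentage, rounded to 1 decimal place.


Accuracy = (TP + TN) / (TP + TN + FP + FN) * 100
= (43 + 36) / (43 + 36 + 14 + 11)
= 79 / 104
= 0.7596
= 76.0%

76.0


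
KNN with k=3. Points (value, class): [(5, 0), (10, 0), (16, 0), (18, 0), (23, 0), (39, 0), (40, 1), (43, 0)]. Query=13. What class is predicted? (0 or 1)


Distances from query 13:
Point 10 (class 0): distance = 3
Point 16 (class 0): distance = 3
Point 18 (class 0): distance = 5
K=3 nearest neighbors: classes = [0, 0, 0]
Votes for class 1: 0 / 3
Majority vote => class 0

0


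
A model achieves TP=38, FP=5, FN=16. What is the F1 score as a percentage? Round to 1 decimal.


Precision = TP / (TP + FP) = 38 / 43 = 0.8837
Recall = TP / (TP + FN) = 38 / 54 = 0.7037
F1 = 2 * P * R / (P + R)
= 2 * 0.8837 * 0.7037 / (0.8837 + 0.7037)
= 1.2438 / 1.5874
= 0.7835
As percentage: 78.4%

78.4


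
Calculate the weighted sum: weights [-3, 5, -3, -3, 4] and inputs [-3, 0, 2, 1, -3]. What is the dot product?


Element-wise products:
-3 * -3 = 9
5 * 0 = 0
-3 * 2 = -6
-3 * 1 = -3
4 * -3 = -12
Sum = 9 + 0 + -6 + -3 + -12
= -12

-12


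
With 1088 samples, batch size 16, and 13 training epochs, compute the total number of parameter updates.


Iterations per epoch = 1088 / 16 = 68
Total updates = iterations_per_epoch * epochs
= 68 * 13
= 884

884


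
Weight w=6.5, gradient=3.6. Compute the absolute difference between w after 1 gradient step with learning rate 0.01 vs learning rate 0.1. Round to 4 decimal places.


With lr=0.01: w_new = 6.5 - 0.01 * 3.6 = 6.464
With lr=0.1: w_new = 6.5 - 0.1 * 3.6 = 6.14
Absolute difference = |6.464 - 6.14|
= 0.3240

0.3240


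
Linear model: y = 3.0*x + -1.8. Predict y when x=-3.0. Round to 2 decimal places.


y = 3.0 * -3.0 + (-1.8)
= -9.0 + (-1.8)
= -10.80

-10.80


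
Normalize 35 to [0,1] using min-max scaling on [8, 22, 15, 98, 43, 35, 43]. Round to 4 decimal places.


Min = 8, Max = 98
Range = 98 - 8 = 90
Scaled = (x - min) / (max - min)
= (35 - 8) / 90
= 27 / 90
= 0.3000

0.3000


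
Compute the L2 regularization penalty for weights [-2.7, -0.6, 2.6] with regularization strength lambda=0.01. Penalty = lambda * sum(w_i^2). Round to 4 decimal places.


Squaring each weight:
(-2.7)^2 = 7.29
(-0.6)^2 = 0.36
2.6^2 = 6.76
Sum of squares = 14.41
Penalty = 0.01 * 14.41 = 0.1441

0.1441


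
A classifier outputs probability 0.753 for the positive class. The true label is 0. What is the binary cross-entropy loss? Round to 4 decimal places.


For y=0: Loss = -log(1-p)
= -log(1 - 0.753)
= -log(0.247)
= -(-1.3984)
= 1.3984

1.3984


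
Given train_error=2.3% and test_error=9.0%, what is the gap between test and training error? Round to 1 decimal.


Generalization gap = test_error - train_error
= 9.0 - 2.3
= 6.7%
A moderate gap.

6.7


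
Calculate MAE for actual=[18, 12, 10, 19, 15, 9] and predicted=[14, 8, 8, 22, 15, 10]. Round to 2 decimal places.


Absolute errors: [4, 4, 2, 3, 0, 1]
Sum of absolute errors = 14
MAE = 14 / 6 = 2.33

2.33


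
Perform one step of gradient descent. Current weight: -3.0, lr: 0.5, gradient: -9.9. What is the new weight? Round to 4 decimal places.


w_new = w_old - lr * gradient
= -3.0 - 0.5 * -9.9
= -3.0 - (-4.95)
= 1.9500

1.9500


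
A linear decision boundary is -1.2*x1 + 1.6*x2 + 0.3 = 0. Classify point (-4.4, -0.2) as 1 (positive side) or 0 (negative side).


Compute -1.2 * -4.4 + 1.6 * -0.2 + 0.3
= 5.28 + -0.32 + 0.3
= 5.26
Since 5.26 >= 0, the point is on the positive side.

1


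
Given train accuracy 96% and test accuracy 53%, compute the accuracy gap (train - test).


Gap = train_accuracy - test_accuracy
= 96 - 53
= 43%
This large gap strongly indicates overfitting.

43


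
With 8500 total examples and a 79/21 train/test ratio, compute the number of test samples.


Train samples = 8500 * 79% = 6715
Test samples = 8500 - 6715
= 1785

1785


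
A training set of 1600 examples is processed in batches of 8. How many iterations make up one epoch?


Iterations per epoch = dataset_size / batch_size
= 1600 / 8
= 200

200


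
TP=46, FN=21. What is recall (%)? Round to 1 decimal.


Recall = TP / (TP + FN) * 100
= 46 / (46 + 21)
= 46 / 67
= 0.6866
= 68.7%

68.7


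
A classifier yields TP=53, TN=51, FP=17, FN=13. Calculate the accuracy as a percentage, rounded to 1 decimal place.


Accuracy = (TP + TN) / (TP + TN + FP + FN) * 100
= (53 + 51) / (53 + 51 + 17 + 13)
= 104 / 134
= 0.7761
= 77.6%

77.6


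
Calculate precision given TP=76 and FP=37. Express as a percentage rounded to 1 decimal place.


Precision = TP / (TP + FP) * 100
= 76 / (76 + 37)
= 76 / 113
= 0.6726
= 67.3%

67.3


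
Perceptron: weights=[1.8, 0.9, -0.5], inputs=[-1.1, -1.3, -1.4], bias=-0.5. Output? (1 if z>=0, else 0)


z = w . x + b
= 1.8*-1.1 + 0.9*-1.3 + -0.5*-1.4 + -0.5
= -1.98 + -1.17 + 0.7 + -0.5
= -2.45 + -0.5
= -2.95
Since z = -2.95 < 0, output = 0

0


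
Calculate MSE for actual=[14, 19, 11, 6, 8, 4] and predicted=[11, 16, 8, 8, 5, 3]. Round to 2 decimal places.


Differences: [3, 3, 3, -2, 3, 1]
Squared errors: [9, 9, 9, 4, 9, 1]
Sum of squared errors = 41
MSE = 41 / 6 = 6.83

6.83


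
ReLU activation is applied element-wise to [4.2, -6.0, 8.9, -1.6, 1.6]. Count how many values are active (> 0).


ReLU(x) = max(0, x) for each element:
ReLU(4.2) = 4.2
ReLU(-6.0) = 0
ReLU(8.9) = 8.9
ReLU(-1.6) = 0
ReLU(1.6) = 1.6
Active neurons (>0): 3

3


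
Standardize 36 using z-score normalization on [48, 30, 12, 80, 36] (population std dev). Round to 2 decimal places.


Mean = (48 + 30 + 12 + 80 + 36) / 5 = 41.2
Variance = sum((x_i - mean)^2) / n = 511.36
Std = sqrt(511.36) = 22.6133
Z = (x - mean) / std
= (36 - 41.2) / 22.6133
= -5.2 / 22.6133
= -0.23

-0.23


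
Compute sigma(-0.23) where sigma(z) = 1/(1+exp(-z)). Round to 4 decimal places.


sigmoid(z) = 1 / (1 + exp(-z))
exp(-(-0.23)) = exp(0.23) = 1.2586
1 + 1.2586 = 2.2586
1 / 2.2586 = 0.4428

0.4428


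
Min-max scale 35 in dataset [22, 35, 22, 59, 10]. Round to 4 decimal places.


Min = 10, Max = 59
Range = 59 - 10 = 49
Scaled = (x - min) / (max - min)
= (35 - 10) / 49
= 25 / 49
= 0.5102

0.5102


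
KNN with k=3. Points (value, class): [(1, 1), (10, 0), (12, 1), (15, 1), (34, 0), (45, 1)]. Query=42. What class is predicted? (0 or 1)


Distances from query 42:
Point 45 (class 1): distance = 3
Point 34 (class 0): distance = 8
Point 15 (class 1): distance = 27
K=3 nearest neighbors: classes = [1, 0, 1]
Votes for class 1: 2 / 3
Majority vote => class 1

1


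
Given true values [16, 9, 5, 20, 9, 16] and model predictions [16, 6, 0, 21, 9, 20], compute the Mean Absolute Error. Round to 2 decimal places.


Absolute errors: [0, 3, 5, 1, 0, 4]
Sum of absolute errors = 13
MAE = 13 / 6 = 2.17

2.17


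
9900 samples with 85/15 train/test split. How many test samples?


Train samples = 9900 * 85% = 8415
Test samples = 9900 - 8415
= 1485

1485


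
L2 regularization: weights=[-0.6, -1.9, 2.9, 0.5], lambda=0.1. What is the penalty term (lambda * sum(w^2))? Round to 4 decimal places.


Squaring each weight:
(-0.6)^2 = 0.36
(-1.9)^2 = 3.61
2.9^2 = 8.41
0.5^2 = 0.25
Sum of squares = 12.63
Penalty = 0.1 * 12.63 = 1.2630

1.2630


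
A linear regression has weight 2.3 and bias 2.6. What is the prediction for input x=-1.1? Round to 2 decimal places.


y = 2.3 * -1.1 + (2.6)
= -2.53 + (2.6)
= 0.07

0.07


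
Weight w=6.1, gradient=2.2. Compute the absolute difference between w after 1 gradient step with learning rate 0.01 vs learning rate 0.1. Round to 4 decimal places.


With lr=0.01: w_new = 6.1 - 0.01 * 2.2 = 6.078
With lr=0.1: w_new = 6.1 - 0.1 * 2.2 = 5.88
Absolute difference = |6.078 - 5.88|
= 0.1980

0.1980


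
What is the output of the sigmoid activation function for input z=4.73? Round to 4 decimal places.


sigmoid(z) = 1 / (1 + exp(-z))
exp(-(4.73)) = exp(-4.73) = 0.0088
1 + 0.0088 = 1.0088
1 / 1.0088 = 0.9913

0.9913


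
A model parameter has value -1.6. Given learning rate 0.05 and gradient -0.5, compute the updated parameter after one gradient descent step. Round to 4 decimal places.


w_new = w_old - lr * gradient
= -1.6 - 0.05 * -0.5
= -1.6 - (-0.025)
= -1.5750

-1.5750


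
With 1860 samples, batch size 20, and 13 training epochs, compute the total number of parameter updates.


Iterations per epoch = 1860 / 20 = 93
Total updates = iterations_per_epoch * epochs
= 93 * 13
= 1209

1209


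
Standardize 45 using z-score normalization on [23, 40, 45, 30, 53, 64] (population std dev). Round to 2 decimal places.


Mean = (23 + 40 + 45 + 30 + 53 + 64) / 6 = 42.5
Variance = sum((x_i - mean)^2) / n = 186.9167
Std = sqrt(186.9167) = 13.6717
Z = (x - mean) / std
= (45 - 42.5) / 13.6717
= 2.5 / 13.6717
= 0.18

0.18


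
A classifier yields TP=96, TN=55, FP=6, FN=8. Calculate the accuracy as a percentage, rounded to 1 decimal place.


Accuracy = (TP + TN) / (TP + TN + FP + FN) * 100
= (96 + 55) / (96 + 55 + 6 + 8)
= 151 / 165
= 0.9152
= 91.5%

91.5


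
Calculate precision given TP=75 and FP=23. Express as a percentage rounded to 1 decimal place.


Precision = TP / (TP + FP) * 100
= 75 / (75 + 23)
= 75 / 98
= 0.7653
= 76.5%

76.5


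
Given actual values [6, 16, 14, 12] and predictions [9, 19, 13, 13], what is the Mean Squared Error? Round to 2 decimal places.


Differences: [-3, -3, 1, -1]
Squared errors: [9, 9, 1, 1]
Sum of squared errors = 20
MSE = 20 / 4 = 5.00

5.00


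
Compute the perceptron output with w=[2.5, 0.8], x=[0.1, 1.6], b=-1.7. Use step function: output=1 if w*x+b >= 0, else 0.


z = w . x + b
= 2.5*0.1 + 0.8*1.6 + -1.7
= 0.25 + 1.28 + -1.7
= 1.53 + -1.7
= -0.17
Since z = -0.17 < 0, output = 0

0


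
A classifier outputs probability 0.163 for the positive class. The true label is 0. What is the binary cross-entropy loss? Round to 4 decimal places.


For y=0: Loss = -log(1-p)
= -log(1 - 0.163)
= -log(0.837)
= -(-0.1779)
= 0.1779

0.1779


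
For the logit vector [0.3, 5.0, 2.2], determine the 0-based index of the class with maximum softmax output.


Softmax is a monotonic transformation, so it preserves the argmax.
We need to find the index of the maximum logit.
Index 0: 0.3
Index 1: 5.0
Index 2: 2.2
Maximum logit = 5.0 at index 1

1


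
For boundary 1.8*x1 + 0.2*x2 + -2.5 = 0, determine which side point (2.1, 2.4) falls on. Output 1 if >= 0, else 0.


Compute 1.8 * 2.1 + 0.2 * 2.4 + -2.5
= 3.78 + 0.48 + -2.5
= 1.76
Since 1.76 >= 0, the point is on the positive side.

1


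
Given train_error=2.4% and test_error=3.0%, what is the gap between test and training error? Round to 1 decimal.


Generalization gap = test_error - train_error
= 3.0 - 2.4
= 0.6%
A small gap suggests good generalization.

0.6


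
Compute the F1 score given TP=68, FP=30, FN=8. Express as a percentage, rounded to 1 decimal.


Precision = TP / (TP + FP) = 68 / 98 = 0.6939
Recall = TP / (TP + FN) = 68 / 76 = 0.8947
F1 = 2 * P * R / (P + R)
= 2 * 0.6939 * 0.8947 / (0.6939 + 0.8947)
= 1.2417 / 1.5886
= 0.7816
As percentage: 78.2%

78.2


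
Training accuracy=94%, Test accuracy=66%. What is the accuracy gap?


Gap = train_accuracy - test_accuracy
= 94 - 66
= 28%
This large gap strongly indicates overfitting.

28


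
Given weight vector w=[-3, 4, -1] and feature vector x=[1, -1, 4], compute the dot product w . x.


Element-wise products:
-3 * 1 = -3
4 * -1 = -4
-1 * 4 = -4
Sum = -3 + -4 + -4
= -11

-11


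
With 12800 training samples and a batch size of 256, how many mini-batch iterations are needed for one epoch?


Iterations per epoch = dataset_size / batch_size
= 12800 / 256
= 50

50


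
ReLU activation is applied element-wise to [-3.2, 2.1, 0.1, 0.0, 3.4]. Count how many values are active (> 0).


ReLU(x) = max(0, x) for each element:
ReLU(-3.2) = 0
ReLU(2.1) = 2.1
ReLU(0.1) = 0.1
ReLU(0.0) = 0
ReLU(3.4) = 3.4
Active neurons (>0): 3

3


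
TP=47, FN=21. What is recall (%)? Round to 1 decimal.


Recall = TP / (TP + FN) * 100
= 47 / (47 + 21)
= 47 / 68
= 0.6912
= 69.1%

69.1


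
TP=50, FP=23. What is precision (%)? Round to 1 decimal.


Precision = TP / (TP + FP) * 100
= 50 / (50 + 23)
= 50 / 73
= 0.6849
= 68.5%

68.5


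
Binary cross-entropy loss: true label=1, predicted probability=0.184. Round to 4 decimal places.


For y=1: Loss = -log(p)
= -log(0.184)
= -(-1.6928)
= 1.6928

1.6928


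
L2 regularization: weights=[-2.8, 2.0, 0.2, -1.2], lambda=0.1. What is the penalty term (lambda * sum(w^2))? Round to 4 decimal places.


Squaring each weight:
(-2.8)^2 = 7.84
2.0^2 = 4.0
0.2^2 = 0.04
(-1.2)^2 = 1.44
Sum of squares = 13.32
Penalty = 0.1 * 13.32 = 1.3320

1.3320


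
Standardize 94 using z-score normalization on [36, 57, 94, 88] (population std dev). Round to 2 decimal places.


Mean = (36 + 57 + 94 + 88) / 4 = 68.75
Variance = sum((x_i - mean)^2) / n = 554.6875
Std = sqrt(554.6875) = 23.5518
Z = (x - mean) / std
= (94 - 68.75) / 23.5518
= 25.25 / 23.5518
= 1.07

1.07


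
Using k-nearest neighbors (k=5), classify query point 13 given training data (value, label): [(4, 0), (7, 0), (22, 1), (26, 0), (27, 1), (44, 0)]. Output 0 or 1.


Distances from query 13:
Point 7 (class 0): distance = 6
Point 4 (class 0): distance = 9
Point 22 (class 1): distance = 9
Point 26 (class 0): distance = 13
Point 27 (class 1): distance = 14
K=5 nearest neighbors: classes = [0, 0, 1, 0, 1]
Votes for class 1: 2 / 5
Majority vote => class 0

0


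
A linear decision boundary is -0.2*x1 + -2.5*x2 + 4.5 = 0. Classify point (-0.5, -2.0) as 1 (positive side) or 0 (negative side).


Compute -0.2 * -0.5 + -2.5 * -2.0 + 4.5
= 0.1 + 5.0 + 4.5
= 9.6
Since 9.6 >= 0, the point is on the positive side.

1


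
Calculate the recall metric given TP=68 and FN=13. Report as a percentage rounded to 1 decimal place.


Recall = TP / (TP + FN) * 100
= 68 / (68 + 13)
= 68 / 81
= 0.8395
= 84.0%

84.0


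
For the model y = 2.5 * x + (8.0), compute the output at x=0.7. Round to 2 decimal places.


y = 2.5 * 0.7 + (8.0)
= 1.75 + (8.0)
= 9.75

9.75


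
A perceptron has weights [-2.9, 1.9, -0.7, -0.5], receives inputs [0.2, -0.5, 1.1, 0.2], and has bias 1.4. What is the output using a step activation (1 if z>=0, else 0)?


z = w . x + b
= -2.9*0.2 + 1.9*-0.5 + -0.7*1.1 + -0.5*0.2 + 1.4
= -0.58 + -0.95 + -0.77 + -0.1 + 1.4
= -2.4 + 1.4
= -1.0
Since z = -1.0 < 0, output = 0

0


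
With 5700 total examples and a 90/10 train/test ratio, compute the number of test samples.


Train samples = 5700 * 90% = 5130
Test samples = 5700 - 5130
= 570

570


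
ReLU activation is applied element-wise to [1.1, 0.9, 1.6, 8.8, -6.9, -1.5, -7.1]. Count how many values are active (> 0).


ReLU(x) = max(0, x) for each element:
ReLU(1.1) = 1.1
ReLU(0.9) = 0.9
ReLU(1.6) = 1.6
ReLU(8.8) = 8.8
ReLU(-6.9) = 0
ReLU(-1.5) = 0
ReLU(-7.1) = 0
Active neurons (>0): 4

4


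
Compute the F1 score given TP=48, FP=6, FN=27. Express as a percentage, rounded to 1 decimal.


Precision = TP / (TP + FP) = 48 / 54 = 0.8889
Recall = TP / (TP + FN) = 48 / 75 = 0.64
F1 = 2 * P * R / (P + R)
= 2 * 0.8889 * 0.64 / (0.8889 + 0.64)
= 1.1378 / 1.5289
= 0.7442
As percentage: 74.4%

74.4


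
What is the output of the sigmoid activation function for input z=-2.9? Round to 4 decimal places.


sigmoid(z) = 1 / (1 + exp(-z))
exp(-(-2.9)) = exp(2.9) = 18.1741
1 + 18.1741 = 19.1741
1 / 19.1741 = 0.0522

0.0522


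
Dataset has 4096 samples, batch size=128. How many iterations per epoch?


Iterations per epoch = dataset_size / batch_size
= 4096 / 128
= 32

32


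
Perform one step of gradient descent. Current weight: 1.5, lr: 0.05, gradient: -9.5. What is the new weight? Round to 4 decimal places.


w_new = w_old - lr * gradient
= 1.5 - 0.05 * -9.5
= 1.5 - (-0.475)
= 1.9750

1.9750


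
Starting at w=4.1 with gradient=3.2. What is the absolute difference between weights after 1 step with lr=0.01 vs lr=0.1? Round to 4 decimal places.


With lr=0.01: w_new = 4.1 - 0.01 * 3.2 = 4.068
With lr=0.1: w_new = 4.1 - 0.1 * 3.2 = 3.78
Absolute difference = |4.068 - 3.78|
= 0.2880

0.2880


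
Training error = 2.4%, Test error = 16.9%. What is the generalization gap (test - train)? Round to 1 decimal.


Generalization gap = test_error - train_error
= 16.9 - 2.4
= 14.5%
A large gap suggests overfitting.

14.5


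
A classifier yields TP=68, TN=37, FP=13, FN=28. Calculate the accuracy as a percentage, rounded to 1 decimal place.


Accuracy = (TP + TN) / (TP + TN + FP + FN) * 100
= (68 + 37) / (68 + 37 + 13 + 28)
= 105 / 146
= 0.7192
= 71.9%

71.9


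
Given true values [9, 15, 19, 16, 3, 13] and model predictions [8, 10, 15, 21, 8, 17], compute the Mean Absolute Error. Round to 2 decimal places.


Absolute errors: [1, 5, 4, 5, 5, 4]
Sum of absolute errors = 24
MAE = 24 / 6 = 4.00

4.00


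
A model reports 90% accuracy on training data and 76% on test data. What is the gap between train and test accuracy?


Gap = train_accuracy - test_accuracy
= 90 - 76
= 14%
This gap suggests the model is overfitting.

14


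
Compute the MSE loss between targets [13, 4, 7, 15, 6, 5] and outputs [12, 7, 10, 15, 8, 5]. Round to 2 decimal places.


Differences: [1, -3, -3, 0, -2, 0]
Squared errors: [1, 9, 9, 0, 4, 0]
Sum of squared errors = 23
MSE = 23 / 6 = 3.83

3.83


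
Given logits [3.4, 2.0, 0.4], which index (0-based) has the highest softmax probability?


Softmax is a monotonic transformation, so it preserves the argmax.
We need to find the index of the maximum logit.
Index 0: 3.4
Index 1: 2.0
Index 2: 0.4
Maximum logit = 3.4 at index 0

0


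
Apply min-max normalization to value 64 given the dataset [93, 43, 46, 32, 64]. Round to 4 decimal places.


Min = 32, Max = 93
Range = 93 - 32 = 61
Scaled = (x - min) / (max - min)
= (64 - 32) / 61
= 32 / 61
= 0.5246

0.5246


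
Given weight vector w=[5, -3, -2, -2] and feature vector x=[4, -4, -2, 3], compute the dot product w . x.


Element-wise products:
5 * 4 = 20
-3 * -4 = 12
-2 * -2 = 4
-2 * 3 = -6
Sum = 20 + 12 + 4 + -6
= 30

30


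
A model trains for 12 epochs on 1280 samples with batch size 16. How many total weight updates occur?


Iterations per epoch = 1280 / 16 = 80
Total updates = iterations_per_epoch * epochs
= 80 * 12
= 960

960


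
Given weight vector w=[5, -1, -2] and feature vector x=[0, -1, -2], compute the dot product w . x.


Element-wise products:
5 * 0 = 0
-1 * -1 = 1
-2 * -2 = 4
Sum = 0 + 1 + 4
= 5

5


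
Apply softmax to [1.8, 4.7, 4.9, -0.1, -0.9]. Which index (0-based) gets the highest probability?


Softmax is a monotonic transformation, so it preserves the argmax.
We need to find the index of the maximum logit.
Index 0: 1.8
Index 1: 4.7
Index 2: 4.9
Index 3: -0.1
Index 4: -0.9
Maximum logit = 4.9 at index 2

2


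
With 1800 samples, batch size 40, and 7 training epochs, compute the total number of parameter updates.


Iterations per epoch = 1800 / 40 = 45
Total updates = iterations_per_epoch * epochs
= 45 * 7
= 315

315


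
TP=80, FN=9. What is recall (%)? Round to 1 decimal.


Recall = TP / (TP + FN) * 100
= 80 / (80 + 9)
= 80 / 89
= 0.8989
= 89.9%

89.9


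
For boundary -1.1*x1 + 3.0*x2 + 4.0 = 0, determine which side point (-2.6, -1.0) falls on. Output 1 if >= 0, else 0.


Compute -1.1 * -2.6 + 3.0 * -1.0 + 4.0
= 2.86 + -3.0 + 4.0
= 3.86
Since 3.86 >= 0, the point is on the positive side.

1


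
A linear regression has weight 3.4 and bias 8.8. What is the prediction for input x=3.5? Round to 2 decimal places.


y = 3.4 * 3.5 + (8.8)
= 11.9 + (8.8)
= 20.70

20.70


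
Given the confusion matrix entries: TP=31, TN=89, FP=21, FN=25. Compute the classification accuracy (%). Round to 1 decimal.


Accuracy = (TP + TN) / (TP + TN + FP + FN) * 100
= (31 + 89) / (31 + 89 + 21 + 25)
= 120 / 166
= 0.7229
= 72.3%

72.3


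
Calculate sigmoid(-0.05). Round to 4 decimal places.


sigmoid(z) = 1 / (1 + exp(-z))
exp(-(-0.05)) = exp(0.05) = 1.0513
1 + 1.0513 = 2.0513
1 / 2.0513 = 0.4875

0.4875


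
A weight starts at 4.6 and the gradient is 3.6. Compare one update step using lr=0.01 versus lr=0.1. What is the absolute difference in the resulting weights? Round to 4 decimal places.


With lr=0.01: w_new = 4.6 - 0.01 * 3.6 = 4.564
With lr=0.1: w_new = 4.6 - 0.1 * 3.6 = 4.24
Absolute difference = |4.564 - 4.24|
= 0.3240

0.3240


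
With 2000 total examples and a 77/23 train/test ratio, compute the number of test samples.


Train samples = 2000 * 77% = 1540
Test samples = 2000 - 1540
= 460

460


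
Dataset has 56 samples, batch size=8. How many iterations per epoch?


Iterations per epoch = dataset_size / batch_size
= 56 / 8
= 7

7


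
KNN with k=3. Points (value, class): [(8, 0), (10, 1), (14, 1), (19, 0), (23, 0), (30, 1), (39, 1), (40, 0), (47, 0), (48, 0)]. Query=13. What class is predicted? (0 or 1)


Distances from query 13:
Point 14 (class 1): distance = 1
Point 10 (class 1): distance = 3
Point 8 (class 0): distance = 5
K=3 nearest neighbors: classes = [1, 1, 0]
Votes for class 1: 2 / 3
Majority vote => class 1

1


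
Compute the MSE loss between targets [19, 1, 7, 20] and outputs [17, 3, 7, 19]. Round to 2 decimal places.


Differences: [2, -2, 0, 1]
Squared errors: [4, 4, 0, 1]
Sum of squared errors = 9
MSE = 9 / 4 = 2.25

2.25


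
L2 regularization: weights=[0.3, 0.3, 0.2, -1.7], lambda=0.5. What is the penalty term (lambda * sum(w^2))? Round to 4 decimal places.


Squaring each weight:
0.3^2 = 0.09
0.3^2 = 0.09
0.2^2 = 0.04
(-1.7)^2 = 2.89
Sum of squares = 3.11
Penalty = 0.5 * 3.11 = 1.5550

1.5550


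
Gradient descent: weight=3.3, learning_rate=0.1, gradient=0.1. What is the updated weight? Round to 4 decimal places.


w_new = w_old - lr * gradient
= 3.3 - 0.1 * 0.1
= 3.3 - (0.01)
= 3.2900

3.2900


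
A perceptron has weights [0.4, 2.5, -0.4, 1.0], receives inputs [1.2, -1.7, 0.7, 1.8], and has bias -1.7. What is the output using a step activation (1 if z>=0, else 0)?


z = w . x + b
= 0.4*1.2 + 2.5*-1.7 + -0.4*0.7 + 1.0*1.8 + -1.7
= 0.48 + -4.25 + -0.28 + 1.8 + -1.7
= -2.25 + -1.7
= -3.95
Since z = -3.95 < 0, output = 0

0


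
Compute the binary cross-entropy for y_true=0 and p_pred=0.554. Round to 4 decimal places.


For y=0: Loss = -log(1-p)
= -log(1 - 0.554)
= -log(0.446)
= -(-0.8074)
= 0.8074

0.8074


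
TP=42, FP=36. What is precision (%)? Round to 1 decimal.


Precision = TP / (TP + FP) * 100
= 42 / (42 + 36)
= 42 / 78
= 0.5385
= 53.8%

53.8


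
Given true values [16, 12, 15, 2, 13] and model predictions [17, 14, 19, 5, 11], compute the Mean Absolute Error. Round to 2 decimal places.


Absolute errors: [1, 2, 4, 3, 2]
Sum of absolute errors = 12
MAE = 12 / 5 = 2.40

2.40


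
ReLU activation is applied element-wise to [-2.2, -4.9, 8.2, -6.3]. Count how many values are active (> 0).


ReLU(x) = max(0, x) for each element:
ReLU(-2.2) = 0
ReLU(-4.9) = 0
ReLU(8.2) = 8.2
ReLU(-6.3) = 0
Active neurons (>0): 1

1


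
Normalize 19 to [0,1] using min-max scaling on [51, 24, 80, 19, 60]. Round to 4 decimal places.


Min = 19, Max = 80
Range = 80 - 19 = 61
Scaled = (x - min) / (max - min)
= (19 - 19) / 61
= 0 / 61
= 0.0000

0.0000


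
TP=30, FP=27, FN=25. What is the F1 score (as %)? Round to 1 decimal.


Precision = TP / (TP + FP) = 30 / 57 = 0.5263
Recall = TP / (TP + FN) = 30 / 55 = 0.5455
F1 = 2 * P * R / (P + R)
= 2 * 0.5263 * 0.5455 / (0.5263 + 0.5455)
= 0.5742 / 1.0718
= 0.5357
As percentage: 53.6%

53.6


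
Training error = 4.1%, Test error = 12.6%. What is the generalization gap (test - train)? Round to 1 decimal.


Generalization gap = test_error - train_error
= 12.6 - 4.1
= 8.5%
A moderate gap.

8.5


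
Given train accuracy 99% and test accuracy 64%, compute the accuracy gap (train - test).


Gap = train_accuracy - test_accuracy
= 99 - 64
= 35%
This large gap strongly indicates overfitting.

35
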